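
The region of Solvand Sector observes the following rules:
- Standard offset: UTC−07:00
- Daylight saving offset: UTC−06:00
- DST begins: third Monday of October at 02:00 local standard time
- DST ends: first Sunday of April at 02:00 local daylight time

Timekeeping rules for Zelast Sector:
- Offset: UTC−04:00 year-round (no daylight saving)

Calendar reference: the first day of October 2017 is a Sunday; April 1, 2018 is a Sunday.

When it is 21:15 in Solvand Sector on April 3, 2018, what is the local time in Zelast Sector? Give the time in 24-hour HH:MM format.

00:15

1 October 2017 is a Sunday, so the first Monday is October 2 and the third is October 16.
1 April 2018 is a Sunday, so the first Sunday is April 1.
April 3, 2018 is outside the daylight-saving period (16 October 2017 – 1 April 2018), so Solvand Sector is on standard time, UTC−07:00.
21:15 Solvand Sector + 7h = 04:15 UTC (rolling into the next day, 4 April 2018).
Zelast Sector has no daylight saving, so its offset is UTC−04:00 year-round.
04:15 UTC − 4h = 00:15 Zelast Sector.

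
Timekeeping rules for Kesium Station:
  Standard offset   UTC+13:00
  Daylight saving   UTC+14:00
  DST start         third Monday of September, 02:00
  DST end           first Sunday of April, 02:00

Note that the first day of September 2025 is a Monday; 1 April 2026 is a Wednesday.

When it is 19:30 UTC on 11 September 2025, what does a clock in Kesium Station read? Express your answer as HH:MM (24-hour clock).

1 September 2025 is a Monday, so the first Monday is September 1 and the third is September 15.
1 April 2026 is a Wednesday, so the first Sunday is April 5.
At the standard offset (UTC+13:00), 19:30 UTC + 13h = 08:30 Kesium Station standard time (rolling into the next day, 12 September 2025).
The standard-time date in Kesium Station, 12 September 2025, does not fall between 15 September 2025 and 5 April 2026, so daylight saving is not in effect and Kesium Station is at UTC+13:00.
19:30 UTC + 13h = 08:30 local (rolling into the next day, 12 September 2025).

08:30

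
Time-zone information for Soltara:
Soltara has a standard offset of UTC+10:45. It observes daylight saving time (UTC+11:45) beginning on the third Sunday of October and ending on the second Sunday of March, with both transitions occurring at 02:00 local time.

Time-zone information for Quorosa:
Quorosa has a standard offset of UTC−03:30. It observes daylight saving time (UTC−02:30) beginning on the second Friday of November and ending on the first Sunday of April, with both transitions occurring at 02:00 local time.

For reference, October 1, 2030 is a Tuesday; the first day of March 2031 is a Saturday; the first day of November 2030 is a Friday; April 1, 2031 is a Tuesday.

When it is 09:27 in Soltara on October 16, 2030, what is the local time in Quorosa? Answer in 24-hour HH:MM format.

19:12

1 October 2030 is a Tuesday, so the first Sunday is October 6 and the third is October 20.
1 March 2031 is a Saturday, so the first Sunday is March 2 and the second is March 9.
October 16, 2030 does not fall between 20 October 2030 and 9 March 2031, so daylight saving is not in effect and Soltara is at UTC+10:45.
09:27 Soltara − 10h45m = 22:42 UTC (rolling into the previous day, 15 October 2030).
1 November 2030 is a Friday, so the first Friday is November 1 and the second is November 8.
1 April 2031 is a Tuesday, so the first Sunday is April 6.
At the standard offset (UTC−03:30), 22:42 UTC − 3h30m = 19:12 Quorosa standard time.
Daylight saving runs 8 November 2030 – 6 April 2031; the standard-time date in Quorosa, October 15, 2030, is outside that window, so Quorosa is on standard time at UTC−03:30.
22:42 UTC − 3h30m = 19:12 Quorosa.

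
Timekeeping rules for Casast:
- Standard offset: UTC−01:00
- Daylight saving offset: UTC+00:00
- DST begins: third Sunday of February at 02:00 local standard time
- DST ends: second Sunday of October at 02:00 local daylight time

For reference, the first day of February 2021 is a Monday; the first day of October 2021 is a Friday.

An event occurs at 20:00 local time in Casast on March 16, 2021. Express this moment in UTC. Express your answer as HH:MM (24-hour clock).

20:00

1 February 2021 is a Monday, so the first Sunday is February 7 and the third is February 21.
1 October 2021 is a Friday, so the first Sunday is October 3 and the second is October 10.
March 16, 2021 lies within the daylight-saving period (21 February – 10 October), so Casast is on daylight time, UTC+00:00.
20:00 local − 0h = 20:00 UTC.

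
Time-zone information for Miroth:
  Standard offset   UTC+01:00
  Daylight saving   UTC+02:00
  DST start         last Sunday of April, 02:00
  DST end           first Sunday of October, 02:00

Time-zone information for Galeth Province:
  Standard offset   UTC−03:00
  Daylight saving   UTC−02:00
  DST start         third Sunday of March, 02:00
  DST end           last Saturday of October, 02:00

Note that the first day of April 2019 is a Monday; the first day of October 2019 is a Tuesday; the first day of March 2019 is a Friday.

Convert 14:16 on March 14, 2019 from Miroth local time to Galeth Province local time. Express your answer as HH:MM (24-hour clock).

10:16

1 April 2019 is a Monday, so Sundays fall on 7, 14, 21, 28; the last is April 28.
1 October 2019 is a Tuesday, so the first Sunday is October 6.
Daylight saving runs 28 April – 6 October; March 14, 2019 is outside that window, so Miroth is on standard time at UTC+01:00.
14:16 Miroth − 1h = 13:16 UTC.
1 March 2019 is a Friday, so the first Sunday is March 3 and the third is March 17.
1 October 2019 is a Tuesday, so Saturdays fall on 5, 12, 19, 26; the last is October 26.
At the standard offset (UTC−03:00), 13:16 UTC − 3h = 10:16 Galeth Province standard time.
The standard-time date in Galeth Province, March 14, 2019, is outside the daylight-saving period (17 March – 26 October), so Galeth Province is on standard time, UTC−03:00.
13:16 UTC − 3h = 10:16 Galeth Province.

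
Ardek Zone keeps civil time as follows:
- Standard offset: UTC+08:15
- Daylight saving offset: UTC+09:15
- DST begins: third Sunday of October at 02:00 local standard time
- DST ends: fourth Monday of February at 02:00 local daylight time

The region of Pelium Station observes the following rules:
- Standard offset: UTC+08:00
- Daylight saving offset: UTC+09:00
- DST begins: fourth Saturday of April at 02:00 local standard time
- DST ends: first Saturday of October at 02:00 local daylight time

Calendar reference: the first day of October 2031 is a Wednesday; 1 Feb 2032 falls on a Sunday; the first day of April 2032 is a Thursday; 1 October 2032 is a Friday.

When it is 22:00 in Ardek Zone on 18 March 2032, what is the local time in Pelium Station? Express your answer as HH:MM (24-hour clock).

21:45

1 October 2031 is a Wednesday, so the first Sunday is October 5 and the third is October 19.
1 February 2032 is a Sunday, so the first Monday is February 2 and the fourth is February 23.
18 March 2032 is outside the daylight-saving period (19 October 2031 – 23 February 2032), so Ardek Zone is on standard time, UTC+08:15.
22:00 Ardek Zone − 8h15m = 13:45 UTC.
1 April 2032 is a Thursday, so the first Saturday is April 3 and the fourth is April 24.
1 October 2032 is a Friday, so the first Saturday is October 2.
At the standard offset (UTC+08:00), 13:45 UTC + 8h = 21:45 Pelium Station standard time.
The standard-time date in Pelium Station, 18 March 2032, is outside the daylight-saving period (24 April – 2 October), so Pelium Station is on standard time, UTC+08:00.
13:45 UTC + 8h = 21:45 Pelium Station.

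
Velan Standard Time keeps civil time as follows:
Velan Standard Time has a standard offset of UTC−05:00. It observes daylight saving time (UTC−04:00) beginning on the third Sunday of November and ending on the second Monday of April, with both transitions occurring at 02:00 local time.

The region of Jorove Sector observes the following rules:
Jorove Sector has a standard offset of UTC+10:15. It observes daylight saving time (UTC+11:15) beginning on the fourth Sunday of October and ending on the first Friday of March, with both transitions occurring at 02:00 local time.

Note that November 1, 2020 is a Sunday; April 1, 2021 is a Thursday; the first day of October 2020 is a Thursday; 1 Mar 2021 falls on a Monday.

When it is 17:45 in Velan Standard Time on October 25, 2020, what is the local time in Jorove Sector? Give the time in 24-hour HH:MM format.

1 November 2020 is a Sunday, so the first Sunday is November 1 and the third is November 15.
1 April 2021 is a Thursday, so the first Monday is April 5 and the second is April 12.
Daylight saving runs 15 November 2020 – 12 April 2021; October 25, 2020 is outside that window, so Velan Standard Time is on standard time at UTC−05:00.
17:45 Velan Standard Time + 5h = 22:45 UTC.
1 October 2020 is a Thursday, so the first Sunday is October 4 and the fourth is October 25.
1 March 2021 is a Monday, so the first Friday is March 5.
At the standard offset (UTC+10:15), 22:45 UTC + 10h15m = 09:00 Jorove Sector standard time (rolling into the next day, 26 October 2020).
The standard-time date in Jorove Sector, October 26, 2020, lies within the daylight-saving period (25 October 2020 – 5 March 2021), so Jorove Sector is on daylight time, UTC+11:15.
22:45 UTC + 11h15m = 10:00 Jorove Sector (rolling into the next day, 26 October 2020).

10:00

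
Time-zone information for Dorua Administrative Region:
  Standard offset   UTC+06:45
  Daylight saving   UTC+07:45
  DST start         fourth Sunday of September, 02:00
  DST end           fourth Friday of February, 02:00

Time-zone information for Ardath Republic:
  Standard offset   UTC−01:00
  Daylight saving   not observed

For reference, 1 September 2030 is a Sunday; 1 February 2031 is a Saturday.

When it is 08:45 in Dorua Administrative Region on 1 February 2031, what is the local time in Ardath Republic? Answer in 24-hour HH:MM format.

00:00

1 September 2030 is a Sunday, so the first Sunday is September 1 and the fourth is September 22.
1 February 2031 is a Saturday, so the first Friday is February 7 and the fourth is February 28.
1 February 2031 falls between 22 September 2030 and 28 February 2031, so daylight saving is in effect and Dorua Administrative Region is at UTC+07:45.
08:45 Dorua Administrative Region − 7h45m = 01:00 UTC.
Ardath Republic stays on UTC−01:00 all year.
01:00 UTC − 1h = 00:00 Ardath Republic.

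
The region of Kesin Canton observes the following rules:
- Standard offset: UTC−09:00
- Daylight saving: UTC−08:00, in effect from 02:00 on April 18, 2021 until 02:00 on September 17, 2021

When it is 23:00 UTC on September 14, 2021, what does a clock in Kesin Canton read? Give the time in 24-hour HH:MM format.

15:00

At the standard offset (UTC−09:00), 23:00 UTC − 9h = 14:00 Kesin Canton standard time.
The standard-time date in Kesin Canton, September 14, 2021, falls between 18 April and 17 September, so daylight saving is in effect and Kesin Canton is at UTC−08:00.
23:00 UTC − 8h = 15:00 local.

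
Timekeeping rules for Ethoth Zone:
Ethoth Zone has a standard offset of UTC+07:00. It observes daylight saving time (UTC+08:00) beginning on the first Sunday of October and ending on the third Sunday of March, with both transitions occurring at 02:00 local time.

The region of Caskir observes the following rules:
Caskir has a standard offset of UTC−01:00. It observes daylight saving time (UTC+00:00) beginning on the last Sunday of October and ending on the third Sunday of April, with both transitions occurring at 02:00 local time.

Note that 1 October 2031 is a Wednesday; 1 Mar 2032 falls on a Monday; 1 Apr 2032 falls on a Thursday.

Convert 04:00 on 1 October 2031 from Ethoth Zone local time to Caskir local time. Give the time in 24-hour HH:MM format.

1 October 2031 is a Wednesday, so the first Sunday is October 5.
1 March 2032 is a Monday, so the first Sunday is March 7 and the third is March 21.
1 October 2031 is outside the daylight-saving period (5 October 2031 – 21 March 2032), so Ethoth Zone is on standard time, UTC+07:00.
04:00 Ethoth Zone − 7h = 21:00 UTC (rolling into the previous day, 30 September 2031).
1 October 2031 is a Wednesday, so Sundays fall on 5, 12, 19, 26; the last is October 26.
1 April 2032 is a Thursday, so the first Sunday is April 4 and the third is April 18.
At the standard offset (UTC−01:00), 21:00 UTC − 1h = 20:00 Caskir standard time.
Daylight saving runs 26 October 2031 – 18 April 2032; the standard-time date in Caskir, 30 September 2031, is outside that window, so Caskir is on standard time at UTC−01:00.
21:00 UTC − 1h = 20:00 Caskir.

20:00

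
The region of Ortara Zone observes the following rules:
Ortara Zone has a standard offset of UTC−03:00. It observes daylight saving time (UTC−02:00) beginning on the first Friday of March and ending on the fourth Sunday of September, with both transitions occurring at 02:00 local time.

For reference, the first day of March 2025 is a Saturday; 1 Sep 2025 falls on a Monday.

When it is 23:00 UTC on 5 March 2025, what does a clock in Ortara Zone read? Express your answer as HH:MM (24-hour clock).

1 March 2025 is a Saturday, so the first Friday is March 7.
1 September 2025 is a Monday, so the first Sunday is September 7 and the fourth is September 28.
At the standard offset (UTC−03:00), 23:00 UTC − 3h = 20:00 Ortara Zone standard time.
The standard-time date in Ortara Zone, 5 March 2025, does not fall between 7 March and 28 September, so daylight saving is not in effect and Ortara Zone is at UTC−03:00.
23:00 UTC − 3h = 20:00 local.

20:00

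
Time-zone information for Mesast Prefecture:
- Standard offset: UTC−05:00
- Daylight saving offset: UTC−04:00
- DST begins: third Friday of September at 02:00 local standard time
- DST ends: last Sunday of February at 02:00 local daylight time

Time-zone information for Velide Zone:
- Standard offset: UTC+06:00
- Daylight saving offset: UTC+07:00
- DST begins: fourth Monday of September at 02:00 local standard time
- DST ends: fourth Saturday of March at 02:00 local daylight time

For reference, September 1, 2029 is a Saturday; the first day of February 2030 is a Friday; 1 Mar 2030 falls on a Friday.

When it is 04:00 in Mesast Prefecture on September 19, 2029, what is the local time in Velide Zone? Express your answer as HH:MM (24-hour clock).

15:00

1 September 2029 is a Saturday, so the first Friday is September 7 and the third is September 21.
1 February 2030 is a Friday, so Sundays fall on 3, 10, 17, 24; the last is February 24.
September 19, 2029 is outside the daylight-saving period (21 September 2029 – 24 February 2030), so Mesast Prefecture is on standard time, UTC−05:00.
04:00 Mesast Prefecture + 5h = 09:00 UTC.
1 September 2029 is a Saturday, so the first Monday is September 3 and the fourth is September 24.
1 March 2030 is a Friday, so the first Saturday is March 2 and the fourth is March 23.
At the standard offset (UTC+06:00), 09:00 UTC + 6h = 15:00 Velide Zone standard time.
The standard-time date in Velide Zone, September 19, 2029, does not fall between 24 September 2029 and 23 March 2030, so daylight saving is not in effect and Velide Zone is at UTC+06:00.
09:00 UTC + 6h = 15:00 Velide Zone.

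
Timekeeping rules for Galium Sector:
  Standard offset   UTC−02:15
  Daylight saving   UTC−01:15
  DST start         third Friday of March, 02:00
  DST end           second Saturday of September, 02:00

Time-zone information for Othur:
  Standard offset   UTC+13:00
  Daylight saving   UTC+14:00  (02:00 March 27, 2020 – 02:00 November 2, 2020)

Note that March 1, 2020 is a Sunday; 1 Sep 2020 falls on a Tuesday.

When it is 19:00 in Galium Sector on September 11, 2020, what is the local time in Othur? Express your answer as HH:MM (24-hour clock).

10:15

1 March 2020 is a Sunday, so the first Friday is March 6 and the third is March 20.
1 September 2020 is a Tuesday, so the first Saturday is September 5 and the second is September 12.
Daylight saving runs 20 March – 12 September; September 11, 2020 is inside that window, so Galium Sector is at UTC−01:15.
19:00 Galium Sector + 1h15m = 20:15 UTC.
At the standard offset (UTC+13:00), 20:15 UTC + 13h = 09:15 Othur standard time (rolling into the next day, 12 September 2020).
Daylight saving runs 27 March – 2 November; the standard-time date in Othur, September 12, 2020, is inside that window, so Othur is at UTC+14:00.
20:15 UTC + 14h = 10:15 Othur (rolling into the next day, 12 September 2020).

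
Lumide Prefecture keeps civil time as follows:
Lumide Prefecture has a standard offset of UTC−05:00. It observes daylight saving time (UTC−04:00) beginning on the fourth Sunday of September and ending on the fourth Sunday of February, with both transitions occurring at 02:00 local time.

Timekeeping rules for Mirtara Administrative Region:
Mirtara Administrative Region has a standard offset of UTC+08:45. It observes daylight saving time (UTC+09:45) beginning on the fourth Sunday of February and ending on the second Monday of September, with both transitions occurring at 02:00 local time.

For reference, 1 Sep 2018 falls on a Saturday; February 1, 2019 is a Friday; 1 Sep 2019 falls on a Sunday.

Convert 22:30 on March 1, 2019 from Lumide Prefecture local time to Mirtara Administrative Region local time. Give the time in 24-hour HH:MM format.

1 September 2018 is a Saturday, so the first Sunday is September 2 and the fourth is September 23.
1 February 2019 is a Friday, so the first Sunday is February 3 and the fourth is February 24.
March 1, 2019 does not fall between 23 September 2018 and 24 February 2019, so daylight saving is not in effect and Lumide Prefecture is at UTC−05:00.
22:30 Lumide Prefecture + 5h = 03:30 UTC (rolling into the next day, 2 March 2019).
1 February 2019 is a Friday, so the first Sunday is February 3 and the fourth is February 24.
1 September 2019 is a Sunday, so the first Monday is September 2 and the second is September 9.
At the standard offset (UTC+08:45), 03:30 UTC + 8h45m = 12:15 Mirtara Administrative Region standard time.
Daylight saving runs 24 February – 9 September; the standard-time date in Mirtara Administrative Region, March 2, 2019, is inside that window, so Mirtara Administrative Region is at UTC+09:45.
03:30 UTC + 9h45m = 13:15 Mirtara Administrative Region.

13:15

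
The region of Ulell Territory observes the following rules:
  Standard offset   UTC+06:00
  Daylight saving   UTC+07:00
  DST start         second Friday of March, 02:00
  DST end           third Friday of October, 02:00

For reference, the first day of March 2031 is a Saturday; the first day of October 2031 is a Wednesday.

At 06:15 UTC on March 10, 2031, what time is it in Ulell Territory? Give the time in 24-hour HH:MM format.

1 March 2031 is a Saturday, so the first Friday is March 7 and the second is March 14.
1 October 2031 is a Wednesday, so the first Friday is October 3 and the third is October 17.
At the standard offset (UTC+06:00), 06:15 UTC + 6h = 12:15 Ulell Territory standard time.
Daylight saving runs 14 March – 17 October; the standard-time date in Ulell Territory, March 10, 2031, is outside that window, so Ulell Territory is on standard time at UTC+06:00.
06:15 UTC + 6h = 12:15 local.

12:15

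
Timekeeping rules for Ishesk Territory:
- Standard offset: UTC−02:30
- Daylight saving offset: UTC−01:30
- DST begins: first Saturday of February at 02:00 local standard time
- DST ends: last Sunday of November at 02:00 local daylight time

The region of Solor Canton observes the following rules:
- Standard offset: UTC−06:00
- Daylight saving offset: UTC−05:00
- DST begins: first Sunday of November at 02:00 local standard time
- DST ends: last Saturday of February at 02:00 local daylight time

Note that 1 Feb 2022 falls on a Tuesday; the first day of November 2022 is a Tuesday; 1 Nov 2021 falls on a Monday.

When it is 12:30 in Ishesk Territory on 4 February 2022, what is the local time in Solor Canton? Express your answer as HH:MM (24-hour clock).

10:00

1 February 2022 is a Tuesday, so the first Saturday is February 5.
1 November 2022 is a Tuesday, so Sundays fall on 6, 13, 20, 27; the last is November 27.
Daylight saving runs 5 February – 27 November; 4 February 2022 is outside that window, so Ishesk Territory is on standard time at UTC−02:30.
12:30 Ishesk Territory + 2h30m = 15:00 UTC.
1 November 2021 is a Monday, so the first Sunday is November 7.
1 February 2022 is a Tuesday, so Saturdays fall on 5, 12, 19, 26; the last is February 26.
At the standard offset (UTC−06:00), 15:00 UTC − 6h = 09:00 Solor Canton standard time.
The standard-time date in Solor Canton, 4 February 2022, lies within the daylight-saving period (7 November 2021 – 26 February 2022), so Solor Canton is on daylight time, UTC−05:00.
15:00 UTC − 5h = 10:00 Solor Canton.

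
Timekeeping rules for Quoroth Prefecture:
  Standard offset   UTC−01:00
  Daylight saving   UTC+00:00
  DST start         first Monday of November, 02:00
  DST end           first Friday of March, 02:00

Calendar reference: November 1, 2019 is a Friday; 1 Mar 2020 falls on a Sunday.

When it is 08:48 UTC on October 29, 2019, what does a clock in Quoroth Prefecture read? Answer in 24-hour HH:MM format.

07:48

1 November 2019 is a Friday, so the first Monday is November 4.
1 March 2020 is a Sunday, so the first Friday is March 6.
At the standard offset (UTC−01:00), 08:48 UTC − 1h = 07:48 Quoroth Prefecture standard time.
The standard-time date in Quoroth Prefecture, October 29, 2019, does not fall between 4 November 2019 and 6 March 2020, so daylight saving is not in effect and Quoroth Prefecture is at UTC−01:00.
08:48 UTC − 1h = 07:48 local.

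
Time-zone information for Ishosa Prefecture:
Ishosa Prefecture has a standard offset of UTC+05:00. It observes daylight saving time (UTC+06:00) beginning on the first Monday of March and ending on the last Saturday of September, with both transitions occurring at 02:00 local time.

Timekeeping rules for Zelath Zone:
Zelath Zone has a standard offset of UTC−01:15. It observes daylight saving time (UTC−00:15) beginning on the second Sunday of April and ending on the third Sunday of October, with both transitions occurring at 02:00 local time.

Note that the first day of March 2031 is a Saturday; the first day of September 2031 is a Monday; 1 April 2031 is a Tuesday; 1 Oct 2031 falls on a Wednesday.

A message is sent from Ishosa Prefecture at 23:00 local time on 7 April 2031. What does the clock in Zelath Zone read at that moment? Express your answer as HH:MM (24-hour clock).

15:45

1 March 2031 is a Saturday, so the first Monday is March 3.
1 September 2031 is a Monday, so Saturdays fall on 6, 13, 20, 27; the last is September 27.
7 April 2031 falls between 3 March and 27 September, so daylight saving is in effect and Ishosa Prefecture is at UTC+06:00.
23:00 Ishosa Prefecture − 6h = 17:00 UTC.
1 April 2031 is a Tuesday, so the first Sunday is April 6 and the second is April 13.
1 October 2031 is a Wednesday, so the first Sunday is October 5 and the third is October 19.
At the standard offset (UTC−01:15), 17:00 UTC − 1h15m = 15:45 Zelath Zone standard time.
The standard-time date in Zelath Zone, 7 April 2031, is outside the daylight-saving period (13 April – 19 October), so Zelath Zone is on standard time, UTC−01:15.
17:00 UTC − 1h15m = 15:45 Zelath Zone.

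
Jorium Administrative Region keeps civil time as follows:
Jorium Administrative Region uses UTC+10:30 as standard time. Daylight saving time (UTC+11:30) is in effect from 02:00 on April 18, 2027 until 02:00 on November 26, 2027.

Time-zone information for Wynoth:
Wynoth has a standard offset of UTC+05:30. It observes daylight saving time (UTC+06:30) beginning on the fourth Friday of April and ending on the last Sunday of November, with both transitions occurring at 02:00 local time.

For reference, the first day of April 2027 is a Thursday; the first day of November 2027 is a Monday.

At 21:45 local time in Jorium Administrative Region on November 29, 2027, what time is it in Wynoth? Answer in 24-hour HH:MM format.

Daylight saving runs 18 April – 26 November; November 29, 2027 is outside that window, so Jorium Administrative Region is on standard time at UTC+10:30.
21:45 Jorium Administrative Region − 10h30m = 11:15 UTC.
1 April 2027 is a Thursday, so the first Friday is April 2 and the fourth is April 23.
1 November 2027 is a Monday, so Sundays fall on 7, 14, 21, 28; the last is November 28.
At the standard offset (UTC+05:30), 11:15 UTC + 5h30m = 16:45 Wynoth standard time.
The standard-time date in Wynoth, November 29, 2027, is outside the daylight-saving period (23 April – 28 November), so Wynoth is on standard time, UTC+05:30.
11:15 UTC + 5h30m = 16:45 Wynoth.

16:45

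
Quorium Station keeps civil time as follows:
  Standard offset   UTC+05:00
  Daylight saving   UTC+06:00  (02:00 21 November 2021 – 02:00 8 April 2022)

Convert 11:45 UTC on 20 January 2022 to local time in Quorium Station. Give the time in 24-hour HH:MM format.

17:45

At the standard offset (UTC+05:00), 11:45 UTC + 5h = 16:45 Quorium Station standard time.
The standard-time date in Quorium Station, 20 January 2022, falls between 21 November 2021 and 8 April 2022, so daylight saving is in effect and Quorium Station is at UTC+06:00.
11:45 UTC + 6h = 17:45 local.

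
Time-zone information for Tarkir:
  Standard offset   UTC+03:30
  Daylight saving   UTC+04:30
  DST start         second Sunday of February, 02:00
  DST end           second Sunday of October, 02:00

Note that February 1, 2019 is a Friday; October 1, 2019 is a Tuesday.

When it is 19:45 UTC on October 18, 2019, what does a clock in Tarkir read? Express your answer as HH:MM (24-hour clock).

1 February 2019 is a Friday, so the first Sunday is February 3 and the second is February 10.
1 October 2019 is a Tuesday, so the first Sunday is October 6 and the second is October 13.
At the standard offset (UTC+03:30), 19:45 UTC + 3h30m = 23:15 Tarkir standard time.
The standard-time date in Tarkir, October 18, 2019, is outside the daylight-saving period (10 February – 13 October), so Tarkir is on standard time, UTC+03:30.
19:45 UTC + 3h30m = 23:15 local.

23:15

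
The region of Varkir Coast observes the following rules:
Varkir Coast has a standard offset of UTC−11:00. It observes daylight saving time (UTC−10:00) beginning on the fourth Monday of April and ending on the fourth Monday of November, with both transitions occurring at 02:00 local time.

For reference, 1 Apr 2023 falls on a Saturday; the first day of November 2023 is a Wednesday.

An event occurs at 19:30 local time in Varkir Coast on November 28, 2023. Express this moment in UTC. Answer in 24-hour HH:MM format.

1 April 2023 is a Saturday, so the first Monday is April 3 and the fourth is April 24.
1 November 2023 is a Wednesday, so the first Monday is November 6 and the fourth is November 27.
November 28, 2023 is outside the daylight-saving period (24 April – 27 November), so Varkir Coast is on standard time, UTC−11:00.
19:30 local + 11h = 06:30 UTC (rolling into the next day, 29 November 2023).

06:30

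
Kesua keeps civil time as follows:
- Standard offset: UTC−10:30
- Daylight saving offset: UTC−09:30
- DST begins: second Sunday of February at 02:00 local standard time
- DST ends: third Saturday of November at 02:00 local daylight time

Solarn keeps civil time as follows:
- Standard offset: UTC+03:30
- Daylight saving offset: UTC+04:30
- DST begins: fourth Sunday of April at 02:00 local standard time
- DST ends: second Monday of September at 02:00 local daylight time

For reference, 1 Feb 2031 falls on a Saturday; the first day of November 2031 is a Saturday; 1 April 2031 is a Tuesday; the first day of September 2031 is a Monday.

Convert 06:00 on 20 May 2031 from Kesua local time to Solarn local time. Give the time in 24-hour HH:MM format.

1 February 2031 is a Saturday, so the first Sunday is February 2 and the second is February 9.
1 November 2031 is a Saturday, so the first Saturday is November 1 and the third is November 15.
Daylight saving runs 9 February – 15 November; 20 May 2031 is inside that window, so Kesua is at UTC−09:30.
06:00 Kesua + 9h30m = 15:30 UTC.
1 April 2031 is a Tuesday, so the first Sunday is April 6 and the fourth is April 27.
1 September 2031 is a Monday, so the first Monday is September 1 and the second is September 8.
At the standard offset (UTC+03:30), 15:30 UTC + 3h30m = 19:00 Solarn standard time.
The standard-time date in Solarn, 20 May 2031, lies within the daylight-saving period (27 April – 8 September), so Solarn is on daylight time, UTC+04:30.
15:30 UTC + 4h30m = 20:00 Solarn.

20:00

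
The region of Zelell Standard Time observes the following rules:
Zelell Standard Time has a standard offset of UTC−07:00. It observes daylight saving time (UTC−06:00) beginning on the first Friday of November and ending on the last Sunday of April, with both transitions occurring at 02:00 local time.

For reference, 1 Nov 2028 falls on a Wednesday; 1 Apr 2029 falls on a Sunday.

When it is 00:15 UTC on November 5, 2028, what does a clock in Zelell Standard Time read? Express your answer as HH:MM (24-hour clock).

18:15

1 November 2028 is a Wednesday, so the first Friday is November 3.
1 April 2029 is a Sunday, so Sundays fall on 1, 8, 15, 22, 29; the last is April 29.
At the standard offset (UTC−07:00), 00:15 UTC − 7h = 17:15 Zelell Standard Time standard time (rolling into the previous day, 4 November 2028).
The standard-time date in Zelell Standard Time, November 4, 2028, falls between 3 November 2028 and 29 April 2029, so daylight saving is in effect and Zelell Standard Time is at UTC−06:00.
00:15 UTC − 6h = 18:15 local (rolling into the previous day, 4 November 2028).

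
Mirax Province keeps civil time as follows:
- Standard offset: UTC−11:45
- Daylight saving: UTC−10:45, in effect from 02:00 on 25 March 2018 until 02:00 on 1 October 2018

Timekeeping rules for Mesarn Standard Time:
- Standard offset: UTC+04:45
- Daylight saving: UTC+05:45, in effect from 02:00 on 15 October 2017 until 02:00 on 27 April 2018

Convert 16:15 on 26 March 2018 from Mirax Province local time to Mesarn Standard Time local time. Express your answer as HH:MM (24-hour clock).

08:45

26 March 2018 falls between 25 March and 1 October, so daylight saving is in effect and Mirax Province is at UTC−10:45.
16:15 Mirax Province + 10h45m = 03:00 UTC (rolling into the next day, 27 March 2018).
At the standard offset (UTC+04:45), 03:00 UTC + 4h45m = 07:45 Mesarn Standard Time standard time.
The standard-time date in Mesarn Standard Time, 27 March 2018, lies within the daylight-saving period (15 October 2017 – 27 April 2018), so Mesarn Standard Time is on daylight time, UTC+05:45.
03:00 UTC + 5h45m = 08:45 Mesarn Standard Time.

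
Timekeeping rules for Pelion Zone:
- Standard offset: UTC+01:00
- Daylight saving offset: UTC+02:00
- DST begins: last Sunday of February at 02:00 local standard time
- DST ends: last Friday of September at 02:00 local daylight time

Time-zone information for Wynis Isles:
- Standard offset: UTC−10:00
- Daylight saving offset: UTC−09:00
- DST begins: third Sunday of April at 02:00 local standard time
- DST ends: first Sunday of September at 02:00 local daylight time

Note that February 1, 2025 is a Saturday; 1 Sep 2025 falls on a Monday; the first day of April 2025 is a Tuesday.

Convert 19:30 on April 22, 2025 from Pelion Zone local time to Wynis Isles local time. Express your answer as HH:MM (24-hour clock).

08:30

1 February 2025 is a Saturday, so Sundays fall on 2, 9, 16, 23; the last is February 23.
1 September 2025 is a Monday, so Fridays fall on 5, 12, 19, 26; the last is September 26.
Daylight saving runs 23 February – 26 September; April 22, 2025 is inside that window, so Pelion Zone is at UTC+02:00.
19:30 Pelion Zone − 2h = 17:30 UTC.
1 April 2025 is a Tuesday, so the first Sunday is April 6 and the third is April 20.
1 September 2025 is a Monday, so the first Sunday is September 7.
At the standard offset (UTC−10:00), 17:30 UTC − 10h = 07:30 Wynis Isles standard time.
The standard-time date in Wynis Isles, April 22, 2025, falls between 20 April and 7 September, so daylight saving is in effect and Wynis Isles is at UTC−09:00.
17:30 UTC − 9h = 08:30 Wynis Isles.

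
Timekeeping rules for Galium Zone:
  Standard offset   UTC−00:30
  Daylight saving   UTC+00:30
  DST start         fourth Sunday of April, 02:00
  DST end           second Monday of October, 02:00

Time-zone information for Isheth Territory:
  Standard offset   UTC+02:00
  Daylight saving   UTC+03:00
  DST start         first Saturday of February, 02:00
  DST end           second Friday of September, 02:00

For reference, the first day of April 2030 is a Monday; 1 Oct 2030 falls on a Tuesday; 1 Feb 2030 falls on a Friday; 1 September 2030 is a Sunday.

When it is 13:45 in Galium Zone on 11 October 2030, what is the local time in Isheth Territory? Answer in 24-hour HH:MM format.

1 April 2030 is a Monday, so the first Sunday is April 7 and the fourth is April 28.
1 October 2030 is a Tuesday, so the first Monday is October 7 and the second is October 14.
11 October 2030 falls between 28 April and 14 October, so daylight saving is in effect and Galium Zone is at UTC+00:30.
13:45 Galium Zone − 0h30m = 13:15 UTC.
1 February 2030 is a Friday, so the first Saturday is February 2.
1 September 2030 is a Sunday, so the first Friday is September 6 and the second is September 13.
At the standard offset (UTC+02:00), 13:15 UTC + 2h = 15:15 Isheth Territory standard time.
Daylight saving runs 2 February – 13 September; the standard-time date in Isheth Territory, 11 October 2030, is outside that window, so Isheth Territory is on standard time at UTC+02:00.
13:15 UTC + 2h = 15:15 Isheth Territory.

15:15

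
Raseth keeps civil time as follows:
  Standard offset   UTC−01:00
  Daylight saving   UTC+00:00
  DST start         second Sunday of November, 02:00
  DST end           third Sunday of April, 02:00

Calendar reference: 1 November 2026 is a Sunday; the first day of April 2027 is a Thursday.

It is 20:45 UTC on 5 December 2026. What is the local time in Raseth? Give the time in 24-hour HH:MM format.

1 November 2026 is a Sunday, so the first Sunday is November 1 and the second is November 8.
1 April 2027 is a Thursday, so the first Sunday is April 4 and the third is April 18.
At the standard offset (UTC−01:00), 20:45 UTC − 1h = 19:45 Raseth standard time.
Daylight saving runs 8 November 2026 – 18 April 2027; the standard-time date in Raseth, 5 December 2026, is inside that window, so Raseth is at UTC+00:00.
20:45 UTC + 0h = 20:45 local.

20:45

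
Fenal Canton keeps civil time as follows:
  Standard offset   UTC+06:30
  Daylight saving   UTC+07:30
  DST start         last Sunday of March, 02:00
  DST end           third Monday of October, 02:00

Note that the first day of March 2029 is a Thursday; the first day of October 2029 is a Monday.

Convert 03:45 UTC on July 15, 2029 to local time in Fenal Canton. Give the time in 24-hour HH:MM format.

1 March 2029 is a Thursday, so Sundays fall on 4, 11, 18, 25; the last is March 25.
1 October 2029 is a Monday, so the first Monday is October 1 and the third is October 15.
At the standard offset (UTC+06:30), 03:45 UTC + 6h30m = 10:15 Fenal Canton standard time.
The standard-time date in Fenal Canton, July 15, 2029, falls between 25 March and 15 October, so daylight saving is in effect and Fenal Canton is at UTC+07:30.
03:45 UTC + 7h30m = 11:15 local.

11:15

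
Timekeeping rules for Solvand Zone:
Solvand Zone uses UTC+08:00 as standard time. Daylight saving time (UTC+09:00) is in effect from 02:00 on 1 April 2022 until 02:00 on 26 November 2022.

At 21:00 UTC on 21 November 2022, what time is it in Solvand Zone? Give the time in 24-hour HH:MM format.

At the standard offset (UTC+08:00), 21:00 UTC + 8h = 05:00 Solvand Zone standard time (rolling into the next day, 22 November 2022).
Daylight saving runs 1 April – 26 November; the standard-time date in Solvand Zone, 22 November 2022, is inside that window, so Solvand Zone is at UTC+09:00.
21:00 UTC + 9h = 06:00 local (rolling into the next day, 22 November 2022).

06:00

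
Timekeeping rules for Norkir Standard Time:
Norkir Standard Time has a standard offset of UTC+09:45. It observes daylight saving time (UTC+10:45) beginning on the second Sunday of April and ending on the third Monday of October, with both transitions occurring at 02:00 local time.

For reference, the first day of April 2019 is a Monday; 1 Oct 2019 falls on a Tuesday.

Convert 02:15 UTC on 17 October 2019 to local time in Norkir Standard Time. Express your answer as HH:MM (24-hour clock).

1 April 2019 is a Monday, so the first Sunday is April 7 and the second is April 14.
1 October 2019 is a Tuesday, so the first Monday is October 7 and the third is October 21.
At the standard offset (UTC+09:45), 02:15 UTC + 9h45m = 12:00 Norkir Standard Time standard time.
Daylight saving runs 14 April – 21 October; the standard-time date in Norkir Standard Time, 17 October 2019, is inside that window, so Norkir Standard Time is at UTC+10:45.
02:15 UTC + 10h45m = 13:00 local.

13:00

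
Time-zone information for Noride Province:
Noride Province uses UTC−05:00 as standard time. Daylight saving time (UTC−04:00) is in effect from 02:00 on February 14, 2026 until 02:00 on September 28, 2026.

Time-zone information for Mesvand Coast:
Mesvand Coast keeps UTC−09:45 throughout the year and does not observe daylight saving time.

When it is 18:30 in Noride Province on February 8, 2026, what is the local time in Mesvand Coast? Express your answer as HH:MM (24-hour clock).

Daylight saving runs 14 February – 28 September; February 8, 2026 is outside that window, so Noride Province is on standard time at UTC−05:00.
18:30 Noride Province + 5h = 23:30 UTC.
Mesvand Coast stays on UTC−09:45 all year.
23:30 UTC − 9h45m = 13:45 Mesvand Coast.

13:45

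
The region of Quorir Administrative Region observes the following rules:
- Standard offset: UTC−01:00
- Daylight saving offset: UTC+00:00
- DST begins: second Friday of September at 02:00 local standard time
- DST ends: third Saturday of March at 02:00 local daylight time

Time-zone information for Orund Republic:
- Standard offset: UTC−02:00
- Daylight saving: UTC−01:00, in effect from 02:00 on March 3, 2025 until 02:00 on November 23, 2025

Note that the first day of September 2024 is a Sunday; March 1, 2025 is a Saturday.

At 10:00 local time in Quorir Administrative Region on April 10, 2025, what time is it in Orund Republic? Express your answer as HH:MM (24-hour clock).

10:00

1 September 2024 is a Sunday, so the first Friday is September 6 and the second is September 13.
1 March 2025 is a Saturday, so the first Saturday is March 1 and the third is March 15.
Daylight saving runs 13 September 2024 – 15 March 2025; April 10, 2025 is outside that window, so Quorir Administrative Region is on standard time at UTC−01:00.
10:00 Quorir Administrative Region + 1h = 11:00 UTC.
At the standard offset (UTC−02:00), 11:00 UTC − 2h = 09:00 Orund Republic standard time.
The standard-time date in Orund Republic, April 10, 2025, lies within the daylight-saving period (3 March – 23 November), so Orund Republic is on daylight time, UTC−01:00.
11:00 UTC − 1h = 10:00 Orund Republic.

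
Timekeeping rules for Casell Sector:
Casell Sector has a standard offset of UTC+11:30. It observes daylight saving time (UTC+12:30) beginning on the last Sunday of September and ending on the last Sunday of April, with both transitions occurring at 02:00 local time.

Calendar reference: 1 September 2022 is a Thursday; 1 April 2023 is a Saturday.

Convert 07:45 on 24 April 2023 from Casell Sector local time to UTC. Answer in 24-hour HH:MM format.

19:15

1 September 2022 is a Thursday, so Sundays fall on 4, 11, 18, 25; the last is September 25.
1 April 2023 is a Saturday, so Sundays fall on 2, 9, 16, 23, 30; the last is April 30.
Daylight saving runs 25 September 2022 – 30 April 2023; 24 April 2023 is inside that window, so Casell Sector is at UTC+12:30.
07:45 local − 12h30m = 19:15 UTC (rolling into the previous day, 23 April 2023).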